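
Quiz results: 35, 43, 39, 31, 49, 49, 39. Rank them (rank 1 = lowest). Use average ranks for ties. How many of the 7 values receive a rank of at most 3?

Sorted (ascending): 31, 35, 39, 39, 43, 49, 49
The 2 values of 39 occupy positions 3–4 → average rank (3+4)/2 = 3.5.
The 2 values of 49 occupy positions 6–7 → average rank (6+7)/2 = 6.5.
Ranks ≤ 3: {1, 2} → 2 values.

2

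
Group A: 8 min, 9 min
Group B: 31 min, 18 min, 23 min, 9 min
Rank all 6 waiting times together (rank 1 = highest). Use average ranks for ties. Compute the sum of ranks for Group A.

Sorted (descending): 31, 23, 18, 9, 9, 8
The 2 values of 9 occupy positions 4–5 → average rank (4+5)/2 = 4.5.
Group A values → pooled ranks: 8→6, 9→4.5
Rank sum = 6 + 4.5 = 10.5

10.5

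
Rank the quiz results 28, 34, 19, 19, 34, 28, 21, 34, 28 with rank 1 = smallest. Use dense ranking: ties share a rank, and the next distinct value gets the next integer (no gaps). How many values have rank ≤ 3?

Sorted (ascending): 19, 19, 21, 28, 28, 28, 34, 34, 34
The 2 values of 19 share dense rank 1.
The 3 values of 28 share dense rank 3.
The 3 values of 34 share dense rank 4.
Remaining distinct values take the next consecutive integers.
Ranks ≤ 3: {1, 1, 2, 3, 3, 3} → 6 values.

6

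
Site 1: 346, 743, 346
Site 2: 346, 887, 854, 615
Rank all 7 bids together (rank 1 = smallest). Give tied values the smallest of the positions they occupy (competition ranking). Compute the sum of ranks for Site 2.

18

Sorted (ascending): 346, 346, 346, 615, 743, 854, 887
The 3 values of 346 occupy positions 1–3 → each gets rank 1.
Site 2 values → pooled ranks: 346→1, 887→7, 854→6, 615→4
Rank sum = 1 + 7 + 6 + 4 = 18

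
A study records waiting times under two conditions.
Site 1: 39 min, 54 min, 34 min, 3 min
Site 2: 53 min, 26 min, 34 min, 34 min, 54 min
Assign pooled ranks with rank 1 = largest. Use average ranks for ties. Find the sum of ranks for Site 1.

20.5

Sorted (descending): 54, 54, 53, 39, 34, 34, 34, 26, 3
The 2 values of 54 occupy positions 1–2 → average rank (1+2)/2 = 1.5.
The 3 values of 34 occupy positions 5–7 → average rank 6.
Site 1 values → pooled ranks: 39→4, 54→1.5, 34→6, 3→9
Rank sum = 4 + 1.5 + 6 + 9 = 20.5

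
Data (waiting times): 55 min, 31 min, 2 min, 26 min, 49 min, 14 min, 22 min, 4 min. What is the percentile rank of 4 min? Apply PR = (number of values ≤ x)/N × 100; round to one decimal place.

25.0

N = 8.
Strictly below 4: 1. Equal to 4: 1.
PR = 2/8 × 100 = 25.0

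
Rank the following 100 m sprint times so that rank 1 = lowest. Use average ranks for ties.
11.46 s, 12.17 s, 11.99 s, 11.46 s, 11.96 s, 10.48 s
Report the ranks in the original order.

Sorted (ascending): 10.48, 11.46, 11.46, 11.96, 11.99, 12.17
The 2 values of 11.46 occupy positions 2–3 → average rank (2+3)/2 = 2.5.

2.5, 6, 5, 2.5, 4, 1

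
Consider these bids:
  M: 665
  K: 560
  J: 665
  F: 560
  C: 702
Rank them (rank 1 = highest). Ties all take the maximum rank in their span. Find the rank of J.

3

Sorted (descending): 702, 665, 665, 560, 560
The 2 values of 665 occupy positions 2–3 → each gets rank 3.
The 2 values of 560 occupy positions 4–5 → each gets rank 5.
J has value 665 → rank 3.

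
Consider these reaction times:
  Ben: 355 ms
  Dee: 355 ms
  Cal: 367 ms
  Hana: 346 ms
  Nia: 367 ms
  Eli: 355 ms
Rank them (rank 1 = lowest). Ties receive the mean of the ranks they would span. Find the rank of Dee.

Sorted (ascending): 346, 355, 355, 355, 367, 367
The 3 values of 355 occupy positions 2–4 → average rank 3.
The 2 values of 367 occupy positions 5–6 → average rank (5+6)/2 = 5.5.
Dee has value 355 ms → rank 3.

3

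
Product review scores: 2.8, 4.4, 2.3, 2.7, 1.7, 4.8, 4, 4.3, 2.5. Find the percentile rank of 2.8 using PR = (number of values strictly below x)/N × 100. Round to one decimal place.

44.4

N = 9.
Strictly below 2.8: 4. Equal to 2.8: 1.
PR = 4/9 × 100 = 44.4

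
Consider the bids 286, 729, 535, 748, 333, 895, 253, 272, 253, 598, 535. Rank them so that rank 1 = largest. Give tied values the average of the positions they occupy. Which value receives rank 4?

Sorted (descending): 895, 748, 729, 598, 535, 535, 333, 286, 272, 253, 253
The 2 values of 535 occupy positions 5–6 → average rank (5+6)/2 = 5.5.
The 2 values of 253 occupy positions 10–11 → average rank (10+11)/2 = 10.5.
Rank 4 → value 598.

598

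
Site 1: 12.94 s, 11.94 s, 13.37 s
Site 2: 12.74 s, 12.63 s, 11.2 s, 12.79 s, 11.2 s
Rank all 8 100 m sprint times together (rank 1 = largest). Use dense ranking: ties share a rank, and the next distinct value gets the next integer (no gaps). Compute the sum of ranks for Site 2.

26

Sorted (descending): 13.37, 12.94, 12.79, 12.74, 12.63, 11.94, 11.2, 11.2
The 2 values of 11.2 share dense rank 7.
Remaining distinct values take the next consecutive integers.
Site 2 values → pooled ranks: 12.74→4, 12.63→5, 11.2→7, 12.79→3, 11.2→7
Rank sum = 4 + 5 + 7 + 3 + 7 = 26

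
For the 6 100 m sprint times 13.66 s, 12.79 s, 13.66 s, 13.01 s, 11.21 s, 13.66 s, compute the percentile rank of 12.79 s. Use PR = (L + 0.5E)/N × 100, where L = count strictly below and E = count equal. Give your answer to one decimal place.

N = 6.
Strictly below 12.79: 1. Equal to 12.79: 1.
PR = (1 + 0.5·1)/6 × 100 = 25.0

25.0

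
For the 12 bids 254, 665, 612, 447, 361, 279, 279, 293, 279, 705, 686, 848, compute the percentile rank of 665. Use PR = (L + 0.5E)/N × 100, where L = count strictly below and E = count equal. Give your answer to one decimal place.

70.8

N = 12.
Strictly below 665: 8. Equal to 665: 1.
PR = (8 + 0.5·1)/12 × 100 = 70.8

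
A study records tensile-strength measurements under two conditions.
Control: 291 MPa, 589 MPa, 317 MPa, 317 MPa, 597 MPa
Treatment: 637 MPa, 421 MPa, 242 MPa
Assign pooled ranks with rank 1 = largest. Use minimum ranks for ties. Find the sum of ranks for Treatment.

13

Sorted (descending): 637, 597, 589, 421, 317, 317, 291, 242
The 2 values of 317 occupy positions 5–6 → each gets rank 5.
Treatment values → pooled ranks: 637→1, 421→4, 242→8
Rank sum = 1 + 4 + 8 = 13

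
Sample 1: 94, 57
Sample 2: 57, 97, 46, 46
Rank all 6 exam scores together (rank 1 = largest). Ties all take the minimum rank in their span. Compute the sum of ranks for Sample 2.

14

Sorted (descending): 97, 94, 57, 57, 46, 46
The 2 values of 57 occupy positions 3–4 → each gets rank 3.
The 2 values of 46 occupy positions 5–6 → each gets rank 5.
Sample 2 values → pooled ranks: 57→3, 97→1, 46→5, 46→5
Rank sum = 3 + 1 + 5 + 5 = 14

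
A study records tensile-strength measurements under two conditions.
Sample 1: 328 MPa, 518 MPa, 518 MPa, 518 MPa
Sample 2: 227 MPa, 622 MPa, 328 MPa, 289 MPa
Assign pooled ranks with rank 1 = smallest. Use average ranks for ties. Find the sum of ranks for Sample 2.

Sorted (ascending): 227, 289, 328, 328, 518, 518, 518, 622
The 2 values of 328 occupy positions 3–4 → average rank (3+4)/2 = 3.5.
The 3 values of 518 occupy positions 5–7 → average rank 6.
Sample 2 values → pooled ranks: 227→1, 622→8, 328→3.5, 289→2
Rank sum = 1 + 8 + 3.5 + 2 = 14.5

14.5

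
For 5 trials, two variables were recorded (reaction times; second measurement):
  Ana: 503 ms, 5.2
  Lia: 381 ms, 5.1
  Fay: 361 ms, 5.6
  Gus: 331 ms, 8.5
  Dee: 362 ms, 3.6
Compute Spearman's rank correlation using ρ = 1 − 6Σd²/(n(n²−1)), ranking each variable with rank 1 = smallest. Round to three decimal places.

Ranks of variable 1: 5, 4, 2, 1, 3
Ranks of variable 2: 3, 2, 4, 5, 1
d = r₁ − r₂: 2, 2, -2, -4, 2
d²: 4, 4, 4, 16, 4; Σd² = 32
ρ = 1 − 6·32/(5·24) = 1 − 192/120 = -0.600

-0.600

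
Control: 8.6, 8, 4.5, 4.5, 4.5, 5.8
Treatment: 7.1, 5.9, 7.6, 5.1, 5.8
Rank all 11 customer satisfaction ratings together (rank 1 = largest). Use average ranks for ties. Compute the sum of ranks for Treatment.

26.5

Sorted (descending): 8.6, 8, 7.6, 7.1, 5.9, 5.8, 5.8, 5.1, 4.5, 4.5, 4.5
The 2 values of 5.8 occupy positions 6–7 → average rank (6+7)/2 = 6.5.
The 3 values of 4.5 occupy positions 9–11 → average rank 10.
Treatment values → pooled ranks: 7.1→4, 5.9→5, 7.6→3, 5.1→8, 5.8→6.5
Rank sum = 4 + 5 + 3 + 8 + 6.5 = 26.5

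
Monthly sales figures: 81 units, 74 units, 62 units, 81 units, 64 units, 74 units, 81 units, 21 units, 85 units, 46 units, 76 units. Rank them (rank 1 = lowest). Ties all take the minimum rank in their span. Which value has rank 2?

Sorted (ascending): 21, 46, 62, 64, 74, 74, 76, 81, 81, 81, 85
The 2 values of 74 occupy positions 5–6 → each gets rank 5.
The 3 values of 81 occupy positions 8–10 → each gets rank 8.
Rank 2 → value 46.

46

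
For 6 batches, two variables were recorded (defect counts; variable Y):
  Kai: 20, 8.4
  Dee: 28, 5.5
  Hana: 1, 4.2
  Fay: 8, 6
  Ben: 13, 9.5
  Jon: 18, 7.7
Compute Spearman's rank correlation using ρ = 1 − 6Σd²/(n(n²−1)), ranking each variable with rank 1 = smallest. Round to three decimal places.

Ranks of variable 1: 5, 6, 1, 2, 3, 4
Ranks of variable 2: 5, 2, 1, 3, 6, 4
d = r₁ − r₂: 0, 4, 0, -1, -3, 0
d²: 0, 16, 0, 1, 9, 0; Σd² = 26
ρ = 1 − 6·26/(6·35) = 1 − 156/210 = 0.257

0.257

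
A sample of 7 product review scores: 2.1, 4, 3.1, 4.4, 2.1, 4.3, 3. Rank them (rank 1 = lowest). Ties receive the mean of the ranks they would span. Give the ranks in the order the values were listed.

Sorted (ascending): 2.1, 2.1, 3, 3.1, 4, 4.3, 4.4
The 2 values of 2.1 occupy positions 1–2 → average rank (1+2)/2 = 1.5.

1.5, 5, 4, 7, 1.5, 6, 3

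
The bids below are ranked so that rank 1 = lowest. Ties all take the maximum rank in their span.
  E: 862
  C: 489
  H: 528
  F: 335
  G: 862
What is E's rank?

5

Sorted (ascending): 335, 489, 528, 862, 862
The 2 values of 862 occupy positions 4–5 → each gets rank 5.
E has value 862 → rank 5.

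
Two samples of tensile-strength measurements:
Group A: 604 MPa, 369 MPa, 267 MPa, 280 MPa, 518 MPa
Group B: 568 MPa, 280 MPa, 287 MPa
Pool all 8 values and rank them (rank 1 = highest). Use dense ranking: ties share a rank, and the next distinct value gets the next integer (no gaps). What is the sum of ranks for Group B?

Sorted (descending): 604, 568, 518, 369, 287, 280, 280, 267
The 2 values of 280 share dense rank 6.
Remaining distinct values take the next consecutive integers.
Group B values → pooled ranks: 568→2, 280→6, 287→5
Rank sum = 2 + 6 + 5 = 13

13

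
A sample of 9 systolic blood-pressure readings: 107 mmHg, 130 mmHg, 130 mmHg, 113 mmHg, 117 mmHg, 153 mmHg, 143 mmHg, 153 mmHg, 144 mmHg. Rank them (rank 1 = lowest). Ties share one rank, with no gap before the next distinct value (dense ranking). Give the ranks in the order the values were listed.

1, 4, 4, 2, 3, 7, 5, 7, 6

Sorted (ascending): 107, 113, 117, 130, 130, 143, 144, 153, 153
The 2 values of 130 share dense rank 4.
The 2 values of 153 share dense rank 7.
Remaining distinct values take the next consecutive integers.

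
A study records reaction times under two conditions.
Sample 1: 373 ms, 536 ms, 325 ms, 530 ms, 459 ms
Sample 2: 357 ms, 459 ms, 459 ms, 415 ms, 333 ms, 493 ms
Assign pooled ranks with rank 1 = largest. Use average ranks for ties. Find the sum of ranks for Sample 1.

27

Sorted (descending): 536, 530, 493, 459, 459, 459, 415, 373, 357, 333, 325
The 3 values of 459 occupy positions 4–6 → average rank 5.
Sample 1 values → pooled ranks: 373→8, 536→1, 325→11, 530→2, 459→5
Rank sum = 8 + 1 + 11 + 2 + 5 = 27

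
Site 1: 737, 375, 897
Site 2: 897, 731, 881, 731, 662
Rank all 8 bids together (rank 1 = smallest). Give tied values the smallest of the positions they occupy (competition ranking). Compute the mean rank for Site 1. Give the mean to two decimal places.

4.33

Sorted (ascending): 375, 662, 731, 731, 737, 881, 897, 897
The 2 values of 731 occupy positions 3–4 → each gets rank 3.
The 2 values of 897 occupy positions 7–8 → each gets rank 7.
Site 1 values → pooled ranks: 737→5, 375→1, 897→7
Mean rank = (5 + 1 + 7) / 3 = 4.33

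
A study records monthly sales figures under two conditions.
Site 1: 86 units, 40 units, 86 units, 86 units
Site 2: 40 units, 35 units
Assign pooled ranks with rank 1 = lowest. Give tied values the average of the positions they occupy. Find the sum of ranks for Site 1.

Sorted (ascending): 35, 40, 40, 86, 86, 86
The 2 values of 40 occupy positions 2–3 → average rank (2+3)/2 = 2.5.
The 3 values of 86 occupy positions 4–6 → average rank 5.
Site 1 values → pooled ranks: 86→5, 40→2.5, 86→5, 86→5
Rank sum = 5 + 2.5 + 5 + 5 = 17.5

17.5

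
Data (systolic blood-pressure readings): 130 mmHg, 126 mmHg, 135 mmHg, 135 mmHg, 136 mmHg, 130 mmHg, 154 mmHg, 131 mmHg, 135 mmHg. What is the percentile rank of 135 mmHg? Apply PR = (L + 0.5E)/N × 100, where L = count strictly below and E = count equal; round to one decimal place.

61.1

N = 9.
Strictly below 135: 4. Equal to 135: 3.
PR = (4 + 0.5·3)/9 × 100 = 61.1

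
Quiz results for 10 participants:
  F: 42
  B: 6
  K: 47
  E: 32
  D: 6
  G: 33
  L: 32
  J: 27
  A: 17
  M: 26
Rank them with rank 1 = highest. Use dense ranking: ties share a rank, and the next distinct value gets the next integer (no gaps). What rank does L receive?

Sorted (descending): 47, 42, 33, 32, 32, 27, 26, 17, 6, 6
The 2 values of 32 share dense rank 4.
The 2 values of 6 share dense rank 8.
Remaining distinct values take the next consecutive integers.
L has value 32 → rank 4.

4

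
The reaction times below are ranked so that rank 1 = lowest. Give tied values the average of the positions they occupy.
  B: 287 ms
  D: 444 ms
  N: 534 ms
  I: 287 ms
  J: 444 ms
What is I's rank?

1.5

Sorted (ascending): 287, 287, 444, 444, 534
The 2 values of 287 occupy positions 1–2 → average rank (1+2)/2 = 1.5.
The 2 values of 444 occupy positions 3–4 → average rank (3+4)/2 = 3.5.
I has value 287 ms → rank 1.5.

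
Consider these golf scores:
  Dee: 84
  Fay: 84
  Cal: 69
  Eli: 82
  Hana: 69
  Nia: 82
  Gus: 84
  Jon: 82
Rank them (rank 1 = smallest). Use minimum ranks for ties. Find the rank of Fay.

Sorted (ascending): 69, 69, 82, 82, 82, 84, 84, 84
The 2 values of 69 occupy positions 1–2 → each gets rank 1.
The 3 values of 82 occupy positions 3–5 → each gets rank 3.
The 3 values of 84 occupy positions 6–8 → each gets rank 6.
Fay has value 84 → rank 6.

6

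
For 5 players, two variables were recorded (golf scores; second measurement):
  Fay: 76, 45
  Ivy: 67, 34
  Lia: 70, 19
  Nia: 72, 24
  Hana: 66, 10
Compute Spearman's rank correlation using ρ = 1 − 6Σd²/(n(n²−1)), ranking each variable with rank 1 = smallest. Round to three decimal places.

Ranks of variable 1: 5, 2, 3, 4, 1
Ranks of variable 2: 5, 4, 2, 3, 1
d = r₁ − r₂: 0, -2, 1, 1, 0
d²: 0, 4, 1, 1, 0; Σd² = 6
ρ = 1 − 6·6/(5·24) = 1 − 36/120 = 0.700

0.700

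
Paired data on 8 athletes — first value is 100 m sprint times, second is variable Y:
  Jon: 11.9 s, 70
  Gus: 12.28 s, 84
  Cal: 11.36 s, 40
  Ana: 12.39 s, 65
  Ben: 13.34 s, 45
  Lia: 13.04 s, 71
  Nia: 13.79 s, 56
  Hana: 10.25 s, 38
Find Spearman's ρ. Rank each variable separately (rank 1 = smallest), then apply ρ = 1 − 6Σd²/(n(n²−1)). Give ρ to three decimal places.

0.310

Ranks of variable 1: 3, 4, 2, 5, 7, 6, 8, 1
Ranks of variable 2: 6, 8, 2, 5, 3, 7, 4, 1
d = r₁ − r₂: -3, -4, 0, 0, 4, -1, 4, 0
d²: 9, 16, 0, 0, 16, 1, 16, 0; Σd² = 58
ρ = 1 − 6·58/(8·63) = 1 − 348/504 = 0.310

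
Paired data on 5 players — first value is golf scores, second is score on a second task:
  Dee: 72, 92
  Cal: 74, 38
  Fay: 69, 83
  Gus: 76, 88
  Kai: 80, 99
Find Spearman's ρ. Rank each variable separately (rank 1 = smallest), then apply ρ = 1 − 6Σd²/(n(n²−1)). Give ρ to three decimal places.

Ranks of variable 1: 2, 3, 1, 4, 5
Ranks of variable 2: 4, 1, 2, 3, 5
d = r₁ − r₂: -2, 2, -1, 1, 0
d²: 4, 4, 1, 1, 0; Σd² = 10
ρ = 1 − 6·10/(5·24) = 1 − 60/120 = 0.500

0.500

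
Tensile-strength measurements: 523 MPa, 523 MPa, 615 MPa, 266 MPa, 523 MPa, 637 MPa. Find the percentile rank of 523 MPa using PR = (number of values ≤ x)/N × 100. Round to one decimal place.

66.7

N = 6.
Strictly below 523: 1. Equal to 523: 3.
PR = 4/6 × 100 = 66.7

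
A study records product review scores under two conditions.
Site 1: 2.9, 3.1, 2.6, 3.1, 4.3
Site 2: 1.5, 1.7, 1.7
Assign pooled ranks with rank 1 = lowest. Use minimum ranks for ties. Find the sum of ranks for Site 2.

5

Sorted (ascending): 1.5, 1.7, 1.7, 2.6, 2.9, 3.1, 3.1, 4.3
The 2 values of 1.7 occupy positions 2–3 → each gets rank 2.
The 2 values of 3.1 occupy positions 6–7 → each gets rank 6.
Site 2 values → pooled ranks: 1.5→1, 1.7→2, 1.7→2
Rank sum = 1 + 2 + 2 = 5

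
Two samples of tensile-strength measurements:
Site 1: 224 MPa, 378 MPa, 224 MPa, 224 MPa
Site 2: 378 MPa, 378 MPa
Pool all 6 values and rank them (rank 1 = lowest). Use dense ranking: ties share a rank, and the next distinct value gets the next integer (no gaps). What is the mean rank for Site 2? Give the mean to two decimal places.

Sorted (ascending): 224, 224, 224, 378, 378, 378
The 3 values of 224 share dense rank 1.
The 3 values of 378 share dense rank 2.
Site 2 values → pooled ranks: 378→2, 378→2
Mean rank = (2 + 2) / 2 = 2.00

2.00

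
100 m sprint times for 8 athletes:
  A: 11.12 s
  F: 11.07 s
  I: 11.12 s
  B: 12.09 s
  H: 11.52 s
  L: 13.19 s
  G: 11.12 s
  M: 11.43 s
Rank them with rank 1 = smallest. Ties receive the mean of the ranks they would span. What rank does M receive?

Sorted (ascending): 11.07, 11.12, 11.12, 11.12, 11.43, 11.52, 12.09, 13.19
The 3 values of 11.12 occupy positions 2–4 → average rank 3.
M has value 11.43 s → rank 5.

5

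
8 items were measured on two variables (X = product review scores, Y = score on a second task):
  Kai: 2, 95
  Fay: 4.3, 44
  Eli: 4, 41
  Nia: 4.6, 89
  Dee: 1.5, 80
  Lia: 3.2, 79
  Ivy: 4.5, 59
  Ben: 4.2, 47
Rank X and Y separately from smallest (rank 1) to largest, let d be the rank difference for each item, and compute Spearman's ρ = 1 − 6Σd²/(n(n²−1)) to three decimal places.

Ranks of variable 1: 2, 6, 4, 8, 1, 3, 7, 5
Ranks of variable 2: 8, 2, 1, 7, 6, 5, 4, 3
d = r₁ − r₂: -6, 4, 3, 1, -5, -2, 3, 2
d²: 36, 16, 9, 1, 25, 4, 9, 4; Σd² = 104
ρ = 1 − 6·104/(8·63) = 1 − 624/504 = -0.238

-0.238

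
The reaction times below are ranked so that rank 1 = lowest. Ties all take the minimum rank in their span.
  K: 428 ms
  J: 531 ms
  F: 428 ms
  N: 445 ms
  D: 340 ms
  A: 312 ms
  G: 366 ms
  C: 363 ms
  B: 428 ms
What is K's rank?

5

Sorted (ascending): 312, 340, 363, 366, 428, 428, 428, 445, 531
The 3 values of 428 occupy positions 5–7 → each gets rank 5.
K has value 428 ms → rank 5.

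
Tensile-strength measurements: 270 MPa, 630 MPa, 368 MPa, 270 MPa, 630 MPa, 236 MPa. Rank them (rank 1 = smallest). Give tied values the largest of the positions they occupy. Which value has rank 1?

Sorted (ascending): 236, 270, 270, 368, 630, 630
The 2 values of 270 occupy positions 2–3 → each gets rank 3.
The 2 values of 630 occupy positions 5–6 → each gets rank 6.
Rank 1 → value 236.

236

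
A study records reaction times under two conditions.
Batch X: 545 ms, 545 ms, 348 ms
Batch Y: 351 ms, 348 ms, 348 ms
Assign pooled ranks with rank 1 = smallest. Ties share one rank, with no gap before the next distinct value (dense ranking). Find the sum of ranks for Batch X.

Sorted (ascending): 348, 348, 348, 351, 545, 545
The 3 values of 348 share dense rank 1.
The 2 values of 545 share dense rank 3.
Remaining distinct values take the next consecutive integers.
Batch X values → pooled ranks: 545→3, 545→3, 348→1
Rank sum = 3 + 3 + 1 = 7

7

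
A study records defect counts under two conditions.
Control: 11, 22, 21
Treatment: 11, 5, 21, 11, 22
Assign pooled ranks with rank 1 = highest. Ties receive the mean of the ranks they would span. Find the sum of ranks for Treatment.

25

Sorted (descending): 22, 22, 21, 21, 11, 11, 11, 5
The 2 values of 22 occupy positions 1–2 → average rank (1+2)/2 = 1.5.
The 2 values of 21 occupy positions 3–4 → average rank (3+4)/2 = 3.5.
The 3 values of 11 occupy positions 5–7 → average rank 6.
Treatment values → pooled ranks: 11→6, 5→8, 21→3.5, 11→6, 22→1.5
Rank sum = 6 + 8 + 3.5 + 6 + 1.5 = 25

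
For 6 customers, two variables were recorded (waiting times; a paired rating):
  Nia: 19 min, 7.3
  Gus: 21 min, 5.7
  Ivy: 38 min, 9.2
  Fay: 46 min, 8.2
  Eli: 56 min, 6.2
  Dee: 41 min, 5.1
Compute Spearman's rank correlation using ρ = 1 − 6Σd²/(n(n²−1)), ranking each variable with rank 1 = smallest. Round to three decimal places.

Ranks of variable 1: 1, 2, 3, 5, 6, 4
Ranks of variable 2: 4, 2, 6, 5, 3, 1
d = r₁ − r₂: -3, 0, -3, 0, 3, 3
d²: 9, 0, 9, 0, 9, 9; Σd² = 36
ρ = 1 − 6·36/(6·35) = 1 − 216/210 = -0.029

-0.029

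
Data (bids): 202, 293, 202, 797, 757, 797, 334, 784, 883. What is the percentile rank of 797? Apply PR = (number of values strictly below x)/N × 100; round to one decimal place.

66.7

N = 9.
Strictly below 797: 6. Equal to 797: 2.
PR = 6/9 × 100 = 66.7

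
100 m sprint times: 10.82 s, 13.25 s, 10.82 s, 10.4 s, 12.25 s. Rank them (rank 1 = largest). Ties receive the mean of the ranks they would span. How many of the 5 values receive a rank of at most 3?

Sorted (descending): 13.25, 12.25, 10.82, 10.82, 10.4
The 2 values of 10.82 occupy positions 3–4 → average rank (3+4)/2 = 3.5.
Ranks ≤ 3: {1, 2} → 2 values.

2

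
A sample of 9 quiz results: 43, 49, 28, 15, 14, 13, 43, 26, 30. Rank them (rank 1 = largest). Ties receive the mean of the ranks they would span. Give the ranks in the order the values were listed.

Sorted (descending): 49, 43, 43, 30, 28, 26, 15, 14, 13
The 2 values of 43 occupy positions 2–3 → average rank (2+3)/2 = 2.5.

2.5, 1, 5, 7, 8, 9, 2.5, 6, 4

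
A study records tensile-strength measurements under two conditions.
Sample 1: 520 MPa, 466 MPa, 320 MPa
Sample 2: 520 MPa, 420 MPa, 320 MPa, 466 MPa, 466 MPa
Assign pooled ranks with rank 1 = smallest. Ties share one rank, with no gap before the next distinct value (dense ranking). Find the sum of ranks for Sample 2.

13

Sorted (ascending): 320, 320, 420, 466, 466, 466, 520, 520
The 2 values of 320 share dense rank 1.
The 3 values of 466 share dense rank 3.
The 2 values of 520 share dense rank 4.
Remaining distinct values take the next consecutive integers.
Sample 2 values → pooled ranks: 520→4, 420→2, 320→1, 466→3, 466→3
Rank sum = 4 + 2 + 1 + 3 + 3 = 13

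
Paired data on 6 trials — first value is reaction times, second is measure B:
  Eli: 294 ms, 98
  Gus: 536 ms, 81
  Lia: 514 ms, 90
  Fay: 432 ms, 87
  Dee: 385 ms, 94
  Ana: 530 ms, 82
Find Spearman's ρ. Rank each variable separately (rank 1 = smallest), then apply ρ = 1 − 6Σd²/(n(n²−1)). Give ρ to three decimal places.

Ranks of variable 1: 1, 6, 4, 3, 2, 5
Ranks of variable 2: 6, 1, 4, 3, 5, 2
d = r₁ − r₂: -5, 5, 0, 0, -3, 3
d²: 25, 25, 0, 0, 9, 9; Σd² = 68
ρ = 1 − 6·68/(6·35) = 1 − 408/210 = -0.943

-0.943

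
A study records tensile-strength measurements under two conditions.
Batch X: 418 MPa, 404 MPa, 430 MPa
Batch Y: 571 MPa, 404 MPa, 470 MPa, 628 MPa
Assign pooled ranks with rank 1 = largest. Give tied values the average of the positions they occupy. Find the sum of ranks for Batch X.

Sorted (descending): 628, 571, 470, 430, 418, 404, 404
The 2 values of 404 occupy positions 6–7 → average rank (6+7)/2 = 6.5.
Batch X values → pooled ranks: 418→5, 404→6.5, 430→4
Rank sum = 5 + 6.5 + 4 = 15.5

15.5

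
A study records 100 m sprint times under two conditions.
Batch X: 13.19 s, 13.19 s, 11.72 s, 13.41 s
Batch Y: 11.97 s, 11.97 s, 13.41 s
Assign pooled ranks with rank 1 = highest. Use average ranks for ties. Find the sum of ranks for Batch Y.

Sorted (descending): 13.41, 13.41, 13.19, 13.19, 11.97, 11.97, 11.72
The 2 values of 13.41 occupy positions 1–2 → average rank (1+2)/2 = 1.5.
The 2 values of 13.19 occupy positions 3–4 → average rank (3+4)/2 = 3.5.
The 2 values of 11.97 occupy positions 5–6 → average rank (5+6)/2 = 5.5.
Batch Y values → pooled ranks: 11.97→5.5, 11.97→5.5, 13.41→1.5
Rank sum = 5.5 + 5.5 + 1.5 = 12.5

12.5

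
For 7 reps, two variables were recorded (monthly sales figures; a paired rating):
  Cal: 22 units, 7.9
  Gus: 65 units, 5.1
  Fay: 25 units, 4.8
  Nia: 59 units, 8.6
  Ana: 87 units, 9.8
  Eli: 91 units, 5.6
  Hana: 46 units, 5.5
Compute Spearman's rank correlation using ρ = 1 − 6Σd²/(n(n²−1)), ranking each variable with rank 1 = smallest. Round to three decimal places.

0.286

Ranks of variable 1: 1, 5, 2, 4, 6, 7, 3
Ranks of variable 2: 5, 2, 1, 6, 7, 4, 3
d = r₁ − r₂: -4, 3, 1, -2, -1, 3, 0
d²: 16, 9, 1, 4, 1, 9, 0; Σd² = 40
ρ = 1 − 6·40/(7·48) = 1 − 240/336 = 0.286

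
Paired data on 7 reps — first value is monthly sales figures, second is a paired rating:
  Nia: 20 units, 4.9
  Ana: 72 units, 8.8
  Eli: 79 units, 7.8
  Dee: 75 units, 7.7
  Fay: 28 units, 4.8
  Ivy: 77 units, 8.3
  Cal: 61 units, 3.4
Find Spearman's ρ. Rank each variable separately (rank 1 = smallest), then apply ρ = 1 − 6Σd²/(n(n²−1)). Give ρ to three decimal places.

0.607

Ranks of variable 1: 1, 4, 7, 5, 2, 6, 3
Ranks of variable 2: 3, 7, 5, 4, 2, 6, 1
d = r₁ − r₂: -2, -3, 2, 1, 0, 0, 2
d²: 4, 9, 4, 1, 0, 0, 4; Σd² = 22
ρ = 1 − 6·22/(7·48) = 1 − 132/336 = 0.607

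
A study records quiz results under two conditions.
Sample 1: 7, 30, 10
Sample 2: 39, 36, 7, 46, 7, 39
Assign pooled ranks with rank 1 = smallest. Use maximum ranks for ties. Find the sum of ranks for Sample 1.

Sorted (ascending): 7, 7, 7, 10, 30, 36, 39, 39, 46
The 3 values of 7 occupy positions 1–3 → each gets rank 3.
The 2 values of 39 occupy positions 7–8 → each gets rank 8.
Sample 1 values → pooled ranks: 7→3, 30→5, 10→4
Rank sum = 3 + 5 + 4 = 12

12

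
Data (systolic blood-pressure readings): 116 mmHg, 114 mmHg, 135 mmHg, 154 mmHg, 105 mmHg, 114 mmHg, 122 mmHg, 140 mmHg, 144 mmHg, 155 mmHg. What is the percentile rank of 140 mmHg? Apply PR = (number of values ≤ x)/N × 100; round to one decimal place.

N = 10.
Strictly below 140: 6. Equal to 140: 1.
PR = 7/10 × 100 = 70.0

70.0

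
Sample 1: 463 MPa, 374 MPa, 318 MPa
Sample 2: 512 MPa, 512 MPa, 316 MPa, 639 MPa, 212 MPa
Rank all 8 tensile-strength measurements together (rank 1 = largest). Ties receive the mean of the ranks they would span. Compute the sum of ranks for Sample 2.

Sorted (descending): 639, 512, 512, 463, 374, 318, 316, 212
The 2 values of 512 occupy positions 2–3 → average rank (2+3)/2 = 2.5.
Sample 2 values → pooled ranks: 512→2.5, 512→2.5, 316→7, 639→1, 212→8
Rank sum = 2.5 + 2.5 + 7 + 1 + 8 = 21

21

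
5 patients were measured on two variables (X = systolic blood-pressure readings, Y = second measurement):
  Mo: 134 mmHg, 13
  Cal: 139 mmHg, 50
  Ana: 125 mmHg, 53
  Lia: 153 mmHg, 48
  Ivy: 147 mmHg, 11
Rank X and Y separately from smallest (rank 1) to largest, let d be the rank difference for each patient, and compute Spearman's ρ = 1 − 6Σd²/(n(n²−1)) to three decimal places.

-0.500

Ranks of variable 1: 2, 3, 1, 5, 4
Ranks of variable 2: 2, 4, 5, 3, 1
d = r₁ − r₂: 0, -1, -4, 2, 3
d²: 0, 1, 16, 4, 9; Σd² = 30
ρ = 1 − 6·30/(5·24) = 1 − 180/120 = -0.500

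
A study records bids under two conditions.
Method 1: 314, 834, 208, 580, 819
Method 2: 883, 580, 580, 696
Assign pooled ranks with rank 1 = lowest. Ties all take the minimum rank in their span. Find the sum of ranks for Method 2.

Sorted (ascending): 208, 314, 580, 580, 580, 696, 819, 834, 883
The 3 values of 580 occupy positions 3–5 → each gets rank 3.
Method 2 values → pooled ranks: 883→9, 580→3, 580→3, 696→6
Rank sum = 9 + 3 + 3 + 6 = 21

21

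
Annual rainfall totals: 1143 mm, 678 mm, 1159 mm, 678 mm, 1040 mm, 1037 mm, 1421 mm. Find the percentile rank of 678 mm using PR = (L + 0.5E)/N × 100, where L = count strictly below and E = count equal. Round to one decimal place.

14.3

N = 7.
Strictly below 678: 0. Equal to 678: 2.
PR = (0 + 0.5·2)/7 × 100 = 14.3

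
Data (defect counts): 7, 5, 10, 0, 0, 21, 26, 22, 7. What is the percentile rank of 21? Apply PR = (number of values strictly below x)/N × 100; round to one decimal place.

N = 9.
Strictly below 21: 6. Equal to 21: 1.
PR = 6/9 × 100 = 66.7

66.7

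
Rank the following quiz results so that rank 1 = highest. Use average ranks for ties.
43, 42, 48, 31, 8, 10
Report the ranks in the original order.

2, 3, 1, 4, 6, 5

Sorted (descending): 48, 43, 42, 31, 10, 8
No ties — each value takes its position as its rank.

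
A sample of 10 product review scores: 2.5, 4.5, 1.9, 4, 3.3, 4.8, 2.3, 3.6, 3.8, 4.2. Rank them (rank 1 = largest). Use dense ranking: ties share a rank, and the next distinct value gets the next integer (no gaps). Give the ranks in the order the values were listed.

8, 2, 10, 4, 7, 1, 9, 6, 5, 3

Sorted (descending): 4.8, 4.5, 4.2, 4, 3.8, 3.6, 3.3, 2.5, 2.3, 1.9
No ties — each value takes its position as its rank.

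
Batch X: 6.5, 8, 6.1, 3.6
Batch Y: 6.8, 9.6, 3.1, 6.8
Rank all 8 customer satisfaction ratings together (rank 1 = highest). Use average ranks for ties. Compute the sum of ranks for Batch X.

Sorted (descending): 9.6, 8, 6.8, 6.8, 6.5, 6.1, 3.6, 3.1
The 2 values of 6.8 occupy positions 3–4 → average rank (3+4)/2 = 3.5.
Batch X values → pooled ranks: 6.5→5, 8→2, 6.1→6, 3.6→7
Rank sum = 5 + 2 + 6 + 7 = 20

20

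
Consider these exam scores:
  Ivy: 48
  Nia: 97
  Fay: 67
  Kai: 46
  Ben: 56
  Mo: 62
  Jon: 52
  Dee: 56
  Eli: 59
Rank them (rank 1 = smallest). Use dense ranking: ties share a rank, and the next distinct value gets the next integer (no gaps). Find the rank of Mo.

6

Sorted (ascending): 46, 48, 52, 56, 56, 59, 62, 67, 97
The 2 values of 56 share dense rank 4.
Remaining distinct values take the next consecutive integers.
Mo has value 62 → rank 6.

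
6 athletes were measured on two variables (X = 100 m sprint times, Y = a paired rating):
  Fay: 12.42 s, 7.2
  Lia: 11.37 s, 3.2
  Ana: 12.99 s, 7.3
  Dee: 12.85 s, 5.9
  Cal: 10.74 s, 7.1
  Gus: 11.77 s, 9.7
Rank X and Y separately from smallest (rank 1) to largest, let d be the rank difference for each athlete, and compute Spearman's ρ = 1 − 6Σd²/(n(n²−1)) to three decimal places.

Ranks of variable 1: 4, 2, 6, 5, 1, 3
Ranks of variable 2: 4, 1, 5, 2, 3, 6
d = r₁ − r₂: 0, 1, 1, 3, -2, -3
d²: 0, 1, 1, 9, 4, 9; Σd² = 24
ρ = 1 − 6·24/(6·35) = 1 − 144/210 = 0.314

0.314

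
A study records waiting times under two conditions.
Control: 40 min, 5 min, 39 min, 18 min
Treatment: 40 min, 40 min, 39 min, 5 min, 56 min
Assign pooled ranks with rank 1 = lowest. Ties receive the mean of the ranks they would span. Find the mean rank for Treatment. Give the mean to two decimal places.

5.80

Sorted (ascending): 5, 5, 18, 39, 39, 40, 40, 40, 56
The 2 values of 5 occupy positions 1–2 → average rank (1+2)/2 = 1.5.
The 2 values of 39 occupy positions 4–5 → average rank (4+5)/2 = 4.5.
The 3 values of 40 occupy positions 6–8 → average rank 7.
Treatment values → pooled ranks: 40→7, 40→7, 39→4.5, 5→1.5, 56→9
Mean rank = (7 + 7 + 4.5 + 1.5 + 9) / 5 = 5.80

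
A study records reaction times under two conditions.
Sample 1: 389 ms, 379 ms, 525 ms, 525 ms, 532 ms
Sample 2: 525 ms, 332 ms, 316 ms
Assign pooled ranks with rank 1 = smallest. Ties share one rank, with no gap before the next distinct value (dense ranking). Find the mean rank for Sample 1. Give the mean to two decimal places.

4.60

Sorted (ascending): 316, 332, 379, 389, 525, 525, 525, 532
The 3 values of 525 share dense rank 5.
Remaining distinct values take the next consecutive integers.
Sample 1 values → pooled ranks: 389→4, 379→3, 525→5, 525→5, 532→6
Mean rank = (4 + 3 + 5 + 5 + 6) / 5 = 4.60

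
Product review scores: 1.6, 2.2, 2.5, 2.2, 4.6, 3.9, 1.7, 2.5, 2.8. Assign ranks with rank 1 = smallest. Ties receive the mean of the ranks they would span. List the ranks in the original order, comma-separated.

Sorted (ascending): 1.6, 1.7, 2.2, 2.2, 2.5, 2.5, 2.8, 3.9, 4.6
The 2 values of 2.2 occupy positions 3–4 → average rank (3+4)/2 = 3.5.
The 2 values of 2.5 occupy positions 5–6 → average rank (5+6)/2 = 5.5.

1, 3.5, 5.5, 3.5, 9, 8, 2, 5.5, 7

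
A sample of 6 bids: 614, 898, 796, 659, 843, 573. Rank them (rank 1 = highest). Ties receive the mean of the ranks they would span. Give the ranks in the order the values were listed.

5, 1, 3, 4, 2, 6

Sorted (descending): 898, 843, 796, 659, 614, 573
No ties — each value takes its position as its rank.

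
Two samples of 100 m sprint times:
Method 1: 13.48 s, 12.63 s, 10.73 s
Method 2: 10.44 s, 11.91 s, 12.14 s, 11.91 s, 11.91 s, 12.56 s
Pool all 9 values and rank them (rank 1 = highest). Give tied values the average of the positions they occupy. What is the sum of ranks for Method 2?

34

Sorted (descending): 13.48, 12.63, 12.56, 12.14, 11.91, 11.91, 11.91, 10.73, 10.44
The 3 values of 11.91 occupy positions 5–7 → average rank 6.
Method 2 values → pooled ranks: 10.44→9, 11.91→6, 12.14→4, 11.91→6, 11.91→6, 12.56→3
Rank sum = 9 + 6 + 4 + 6 + 6 + 3 = 34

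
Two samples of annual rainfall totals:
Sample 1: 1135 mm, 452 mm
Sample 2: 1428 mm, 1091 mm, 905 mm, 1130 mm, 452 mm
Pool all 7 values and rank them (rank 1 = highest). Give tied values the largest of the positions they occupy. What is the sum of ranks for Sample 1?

9

Sorted (descending): 1428, 1135, 1130, 1091, 905, 452, 452
The 2 values of 452 occupy positions 6–7 → each gets rank 7.
Sample 1 values → pooled ranks: 1135→2, 452→7
Rank sum = 2 + 7 = 9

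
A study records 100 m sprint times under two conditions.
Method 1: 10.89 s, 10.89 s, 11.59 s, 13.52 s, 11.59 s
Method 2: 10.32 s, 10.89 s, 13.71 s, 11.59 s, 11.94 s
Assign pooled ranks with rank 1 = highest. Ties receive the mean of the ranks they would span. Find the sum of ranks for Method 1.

Sorted (descending): 13.71, 13.52, 11.94, 11.59, 11.59, 11.59, 10.89, 10.89, 10.89, 10.32
The 3 values of 11.59 occupy positions 4–6 → average rank 5.
The 3 values of 10.89 occupy positions 7–9 → average rank 8.
Method 1 values → pooled ranks: 10.89→8, 10.89→8, 11.59→5, 13.52→2, 11.59→5
Rank sum = 8 + 8 + 5 + 2 + 5 = 28

28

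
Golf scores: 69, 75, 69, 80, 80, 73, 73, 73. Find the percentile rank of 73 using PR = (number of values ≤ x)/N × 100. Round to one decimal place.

N = 8.
Strictly below 73: 2. Equal to 73: 3.
PR = 5/8 × 100 = 62.5

62.5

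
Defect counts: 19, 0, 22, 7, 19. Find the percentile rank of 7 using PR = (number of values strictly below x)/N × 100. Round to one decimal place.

20.0

N = 5.
Strictly below 7: 1. Equal to 7: 1.
PR = 1/5 × 100 = 20.0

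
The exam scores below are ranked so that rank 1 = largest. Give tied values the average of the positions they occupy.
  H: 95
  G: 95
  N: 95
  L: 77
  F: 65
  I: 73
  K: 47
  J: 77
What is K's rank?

Sorted (descending): 95, 95, 95, 77, 77, 73, 65, 47
The 3 values of 95 occupy positions 1–3 → average rank 2.
The 2 values of 77 occupy positions 4–5 → average rank (4+5)/2 = 4.5.
K has value 47 → rank 8.

8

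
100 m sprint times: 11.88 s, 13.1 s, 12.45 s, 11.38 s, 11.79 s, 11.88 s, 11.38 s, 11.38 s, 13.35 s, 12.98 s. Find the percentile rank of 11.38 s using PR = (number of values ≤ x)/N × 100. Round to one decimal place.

30.0

N = 10.
Strictly below 11.38: 0. Equal to 11.38: 3.
PR = 3/10 × 100 = 30.0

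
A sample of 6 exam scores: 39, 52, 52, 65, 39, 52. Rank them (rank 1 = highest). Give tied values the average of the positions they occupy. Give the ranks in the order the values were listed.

5.5, 3, 3, 1, 5.5, 3

Sorted (descending): 65, 52, 52, 52, 39, 39
The 3 values of 52 occupy positions 2–4 → average rank 3.
The 2 values of 39 occupy positions 5–6 → average rank (5+6)/2 = 5.5.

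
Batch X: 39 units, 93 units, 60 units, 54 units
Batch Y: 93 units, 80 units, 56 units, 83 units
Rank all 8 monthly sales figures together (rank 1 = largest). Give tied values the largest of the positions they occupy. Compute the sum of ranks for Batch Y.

Sorted (descending): 93, 93, 83, 80, 60, 56, 54, 39
The 2 values of 93 occupy positions 1–2 → each gets rank 2.
Batch Y values → pooled ranks: 93→2, 80→4, 56→6, 83→3
Rank sum = 2 + 4 + 6 + 3 = 15

15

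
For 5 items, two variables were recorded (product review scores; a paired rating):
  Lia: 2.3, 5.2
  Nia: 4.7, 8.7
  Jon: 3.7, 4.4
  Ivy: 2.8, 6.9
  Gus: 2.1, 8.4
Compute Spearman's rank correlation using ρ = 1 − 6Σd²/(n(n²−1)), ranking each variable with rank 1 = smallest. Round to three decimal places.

0.100

Ranks of variable 1: 2, 5, 4, 3, 1
Ranks of variable 2: 2, 5, 1, 3, 4
d = r₁ − r₂: 0, 0, 3, 0, -3
d²: 0, 0, 9, 0, 9; Σd² = 18
ρ = 1 − 6·18/(5·24) = 1 − 108/120 = 0.100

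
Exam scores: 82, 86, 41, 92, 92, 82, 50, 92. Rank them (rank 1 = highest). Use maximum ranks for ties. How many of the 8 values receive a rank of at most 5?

Sorted (descending): 92, 92, 92, 86, 82, 82, 50, 41
The 3 values of 92 occupy positions 1–3 → each gets rank 3.
The 2 values of 82 occupy positions 5–6 → each gets rank 6.
Ranks ≤ 5: {3, 3, 3, 4} → 4 values.

4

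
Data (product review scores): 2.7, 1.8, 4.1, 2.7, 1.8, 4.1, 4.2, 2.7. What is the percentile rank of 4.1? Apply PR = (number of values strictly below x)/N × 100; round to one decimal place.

N = 8.
Strictly below 4.1: 5. Equal to 4.1: 2.
PR = 5/8 × 100 = 62.5

62.5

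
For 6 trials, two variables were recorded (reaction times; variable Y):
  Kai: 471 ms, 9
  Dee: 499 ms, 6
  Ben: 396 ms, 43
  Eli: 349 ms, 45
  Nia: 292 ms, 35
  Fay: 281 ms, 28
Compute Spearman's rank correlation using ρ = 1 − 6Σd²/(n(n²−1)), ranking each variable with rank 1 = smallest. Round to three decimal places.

-0.486

Ranks of variable 1: 5, 6, 4, 3, 2, 1
Ranks of variable 2: 2, 1, 5, 6, 4, 3
d = r₁ − r₂: 3, 5, -1, -3, -2, -2
d²: 9, 25, 1, 9, 4, 4; Σd² = 52
ρ = 1 − 6·52/(6·35) = 1 − 312/210 = -0.486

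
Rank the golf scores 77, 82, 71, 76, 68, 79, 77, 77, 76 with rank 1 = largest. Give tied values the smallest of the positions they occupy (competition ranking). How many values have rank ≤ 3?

Sorted (descending): 82, 79, 77, 77, 77, 76, 76, 71, 68
The 3 values of 77 occupy positions 3–5 → each gets rank 3.
The 2 values of 76 occupy positions 6–7 → each gets rank 6.
Ranks ≤ 3: {1, 2, 3, 3, 3} → 5 values.

5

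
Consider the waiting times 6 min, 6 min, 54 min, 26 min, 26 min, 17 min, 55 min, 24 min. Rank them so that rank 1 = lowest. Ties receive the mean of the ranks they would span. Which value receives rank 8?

55

Sorted (ascending): 6, 6, 17, 24, 26, 26, 54, 55
The 2 values of 6 occupy positions 1–2 → average rank (1+2)/2 = 1.5.
The 2 values of 26 occupy positions 5–6 → average rank (5+6)/2 = 5.5.
Rank 8 → value 55.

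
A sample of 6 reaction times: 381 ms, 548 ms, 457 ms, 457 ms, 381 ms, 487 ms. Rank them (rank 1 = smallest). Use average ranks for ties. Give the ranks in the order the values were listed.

1.5, 6, 3.5, 3.5, 1.5, 5

Sorted (ascending): 381, 381, 457, 457, 487, 548
The 2 values of 381 occupy positions 1–2 → average rank (1+2)/2 = 1.5.
The 2 values of 457 occupy positions 3–4 → average rank (3+4)/2 = 3.5.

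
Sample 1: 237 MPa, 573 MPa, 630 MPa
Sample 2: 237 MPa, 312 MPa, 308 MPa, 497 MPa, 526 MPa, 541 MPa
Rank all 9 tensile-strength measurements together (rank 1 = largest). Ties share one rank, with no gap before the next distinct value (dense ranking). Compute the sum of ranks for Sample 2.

33

Sorted (descending): 630, 573, 541, 526, 497, 312, 308, 237, 237
The 2 values of 237 share dense rank 8.
Remaining distinct values take the next consecutive integers.
Sample 2 values → pooled ranks: 237→8, 312→6, 308→7, 497→5, 526→4, 541→3
Rank sum = 8 + 6 + 7 + 5 + 4 + 3 = 33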